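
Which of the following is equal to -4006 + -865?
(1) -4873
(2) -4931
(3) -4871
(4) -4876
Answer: 3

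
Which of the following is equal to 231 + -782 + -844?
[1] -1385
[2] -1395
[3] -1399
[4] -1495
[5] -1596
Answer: 2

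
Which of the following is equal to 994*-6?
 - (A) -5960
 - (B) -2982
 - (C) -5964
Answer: C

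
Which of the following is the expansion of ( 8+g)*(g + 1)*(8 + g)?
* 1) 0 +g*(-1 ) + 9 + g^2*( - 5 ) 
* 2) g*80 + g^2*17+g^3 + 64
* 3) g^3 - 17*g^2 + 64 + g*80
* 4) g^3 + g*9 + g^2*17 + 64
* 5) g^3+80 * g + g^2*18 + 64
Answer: 2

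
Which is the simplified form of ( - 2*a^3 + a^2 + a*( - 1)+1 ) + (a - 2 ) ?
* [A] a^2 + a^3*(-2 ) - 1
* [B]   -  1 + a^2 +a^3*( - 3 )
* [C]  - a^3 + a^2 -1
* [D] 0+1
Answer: A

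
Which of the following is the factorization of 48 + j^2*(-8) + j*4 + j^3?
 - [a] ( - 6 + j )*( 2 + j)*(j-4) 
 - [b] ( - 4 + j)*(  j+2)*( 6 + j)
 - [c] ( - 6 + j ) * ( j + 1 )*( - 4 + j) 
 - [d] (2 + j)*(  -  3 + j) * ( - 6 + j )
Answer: a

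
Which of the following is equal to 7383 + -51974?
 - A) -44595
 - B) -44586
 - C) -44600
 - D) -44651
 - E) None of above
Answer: E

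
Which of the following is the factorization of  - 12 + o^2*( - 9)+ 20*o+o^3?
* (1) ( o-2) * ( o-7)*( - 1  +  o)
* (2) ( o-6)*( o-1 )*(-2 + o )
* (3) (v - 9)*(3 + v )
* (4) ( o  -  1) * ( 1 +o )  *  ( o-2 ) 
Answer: 2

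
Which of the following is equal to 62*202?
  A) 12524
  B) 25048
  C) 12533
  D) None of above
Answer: A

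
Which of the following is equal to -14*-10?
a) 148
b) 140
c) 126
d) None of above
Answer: b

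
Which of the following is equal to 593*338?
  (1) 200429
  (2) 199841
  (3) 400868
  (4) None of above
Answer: 4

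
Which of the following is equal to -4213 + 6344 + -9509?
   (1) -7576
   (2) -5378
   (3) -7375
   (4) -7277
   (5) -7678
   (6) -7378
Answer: 6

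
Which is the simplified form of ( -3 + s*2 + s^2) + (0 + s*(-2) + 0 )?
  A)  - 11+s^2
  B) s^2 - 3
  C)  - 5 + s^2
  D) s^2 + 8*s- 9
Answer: B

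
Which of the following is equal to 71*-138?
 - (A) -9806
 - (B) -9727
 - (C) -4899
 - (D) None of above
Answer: D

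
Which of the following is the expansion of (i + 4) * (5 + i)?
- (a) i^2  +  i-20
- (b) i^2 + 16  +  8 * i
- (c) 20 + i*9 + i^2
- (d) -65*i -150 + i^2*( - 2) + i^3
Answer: c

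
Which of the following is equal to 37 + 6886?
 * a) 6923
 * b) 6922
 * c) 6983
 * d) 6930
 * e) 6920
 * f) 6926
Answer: a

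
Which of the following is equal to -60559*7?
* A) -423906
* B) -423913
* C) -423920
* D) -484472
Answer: B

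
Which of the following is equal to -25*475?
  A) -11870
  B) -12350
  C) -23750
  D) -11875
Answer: D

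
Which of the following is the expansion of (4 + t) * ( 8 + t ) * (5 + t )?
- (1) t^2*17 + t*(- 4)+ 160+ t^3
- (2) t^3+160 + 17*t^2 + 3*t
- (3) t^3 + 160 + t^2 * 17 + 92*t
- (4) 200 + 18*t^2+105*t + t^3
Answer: 3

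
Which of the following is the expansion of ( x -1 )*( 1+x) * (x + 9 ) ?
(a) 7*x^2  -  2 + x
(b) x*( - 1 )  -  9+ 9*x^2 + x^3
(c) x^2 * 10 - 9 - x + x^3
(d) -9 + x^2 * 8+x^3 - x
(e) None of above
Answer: b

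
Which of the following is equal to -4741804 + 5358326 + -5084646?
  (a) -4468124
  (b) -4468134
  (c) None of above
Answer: a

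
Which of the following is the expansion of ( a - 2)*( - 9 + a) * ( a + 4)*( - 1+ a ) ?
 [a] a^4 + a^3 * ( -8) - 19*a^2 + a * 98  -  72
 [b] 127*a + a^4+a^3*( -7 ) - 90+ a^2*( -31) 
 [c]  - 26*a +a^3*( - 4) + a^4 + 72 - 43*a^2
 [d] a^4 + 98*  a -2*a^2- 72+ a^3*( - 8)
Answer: a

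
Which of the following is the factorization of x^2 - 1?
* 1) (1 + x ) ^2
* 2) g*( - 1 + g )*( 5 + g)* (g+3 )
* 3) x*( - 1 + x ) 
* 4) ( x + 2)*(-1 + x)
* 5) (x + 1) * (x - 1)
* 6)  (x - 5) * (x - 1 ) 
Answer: 5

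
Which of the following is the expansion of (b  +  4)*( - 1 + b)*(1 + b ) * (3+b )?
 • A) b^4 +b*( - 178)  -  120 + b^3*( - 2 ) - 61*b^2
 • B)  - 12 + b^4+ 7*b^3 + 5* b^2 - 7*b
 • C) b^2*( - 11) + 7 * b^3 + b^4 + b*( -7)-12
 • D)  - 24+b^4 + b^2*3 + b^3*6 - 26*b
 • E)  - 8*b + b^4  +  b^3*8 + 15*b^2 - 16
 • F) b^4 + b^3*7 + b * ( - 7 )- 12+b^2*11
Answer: F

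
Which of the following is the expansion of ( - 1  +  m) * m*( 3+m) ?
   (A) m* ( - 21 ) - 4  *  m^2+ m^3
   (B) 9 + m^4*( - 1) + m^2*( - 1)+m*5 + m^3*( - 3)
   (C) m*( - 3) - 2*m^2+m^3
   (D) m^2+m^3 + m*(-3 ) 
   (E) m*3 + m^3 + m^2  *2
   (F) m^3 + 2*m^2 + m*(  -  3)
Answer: F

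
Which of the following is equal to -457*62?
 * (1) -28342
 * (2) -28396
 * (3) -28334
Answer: 3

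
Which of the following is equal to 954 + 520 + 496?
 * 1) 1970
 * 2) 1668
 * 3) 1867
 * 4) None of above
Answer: 1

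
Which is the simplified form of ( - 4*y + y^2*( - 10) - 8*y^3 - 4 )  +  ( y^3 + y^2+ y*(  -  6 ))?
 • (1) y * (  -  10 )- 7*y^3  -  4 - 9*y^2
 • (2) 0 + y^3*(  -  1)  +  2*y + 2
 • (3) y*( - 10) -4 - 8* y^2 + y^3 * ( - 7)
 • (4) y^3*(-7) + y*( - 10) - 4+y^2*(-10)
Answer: 1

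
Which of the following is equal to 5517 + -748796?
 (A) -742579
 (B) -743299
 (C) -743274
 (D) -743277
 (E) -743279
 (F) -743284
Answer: E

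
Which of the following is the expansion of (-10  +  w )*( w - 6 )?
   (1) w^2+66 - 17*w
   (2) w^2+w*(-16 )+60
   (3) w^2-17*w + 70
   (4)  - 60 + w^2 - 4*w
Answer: 2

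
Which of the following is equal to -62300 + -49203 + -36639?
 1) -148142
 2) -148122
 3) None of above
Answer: 1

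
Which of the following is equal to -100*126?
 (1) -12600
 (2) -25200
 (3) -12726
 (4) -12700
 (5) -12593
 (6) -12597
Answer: 1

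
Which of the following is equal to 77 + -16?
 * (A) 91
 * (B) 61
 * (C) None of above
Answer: B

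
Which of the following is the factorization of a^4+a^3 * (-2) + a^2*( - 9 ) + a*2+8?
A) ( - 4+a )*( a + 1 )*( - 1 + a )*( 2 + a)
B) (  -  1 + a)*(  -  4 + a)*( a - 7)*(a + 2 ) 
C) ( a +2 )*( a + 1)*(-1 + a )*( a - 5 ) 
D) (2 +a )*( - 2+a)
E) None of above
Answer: A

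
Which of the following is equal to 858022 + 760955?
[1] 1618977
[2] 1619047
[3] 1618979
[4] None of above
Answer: 1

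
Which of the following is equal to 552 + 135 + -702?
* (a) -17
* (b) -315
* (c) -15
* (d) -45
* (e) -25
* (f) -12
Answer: c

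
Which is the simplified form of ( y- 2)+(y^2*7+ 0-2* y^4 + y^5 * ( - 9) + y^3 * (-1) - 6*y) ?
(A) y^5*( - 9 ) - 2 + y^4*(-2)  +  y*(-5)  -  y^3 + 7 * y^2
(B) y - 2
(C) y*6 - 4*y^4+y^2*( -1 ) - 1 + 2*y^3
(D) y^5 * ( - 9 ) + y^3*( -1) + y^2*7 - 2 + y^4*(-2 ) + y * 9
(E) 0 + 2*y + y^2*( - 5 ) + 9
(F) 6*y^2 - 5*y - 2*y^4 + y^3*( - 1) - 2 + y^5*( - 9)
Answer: A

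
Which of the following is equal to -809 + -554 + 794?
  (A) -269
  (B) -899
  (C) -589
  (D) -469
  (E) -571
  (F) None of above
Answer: F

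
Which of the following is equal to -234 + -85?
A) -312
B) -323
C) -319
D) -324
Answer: C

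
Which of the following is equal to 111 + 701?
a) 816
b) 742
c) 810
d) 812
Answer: d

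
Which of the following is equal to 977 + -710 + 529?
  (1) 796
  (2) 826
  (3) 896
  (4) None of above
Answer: 1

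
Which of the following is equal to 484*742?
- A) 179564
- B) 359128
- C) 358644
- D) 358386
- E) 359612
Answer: B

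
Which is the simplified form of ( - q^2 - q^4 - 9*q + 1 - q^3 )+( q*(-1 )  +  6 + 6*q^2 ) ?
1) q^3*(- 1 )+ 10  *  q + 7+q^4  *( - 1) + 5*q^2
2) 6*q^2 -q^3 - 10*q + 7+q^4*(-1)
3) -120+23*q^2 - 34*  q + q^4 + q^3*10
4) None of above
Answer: 4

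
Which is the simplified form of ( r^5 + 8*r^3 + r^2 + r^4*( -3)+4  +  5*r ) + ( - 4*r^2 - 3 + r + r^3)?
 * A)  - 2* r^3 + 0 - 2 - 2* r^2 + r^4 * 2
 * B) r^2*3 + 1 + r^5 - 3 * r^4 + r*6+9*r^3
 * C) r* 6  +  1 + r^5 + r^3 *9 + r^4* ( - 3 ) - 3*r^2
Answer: C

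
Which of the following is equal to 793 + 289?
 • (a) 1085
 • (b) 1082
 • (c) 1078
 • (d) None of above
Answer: b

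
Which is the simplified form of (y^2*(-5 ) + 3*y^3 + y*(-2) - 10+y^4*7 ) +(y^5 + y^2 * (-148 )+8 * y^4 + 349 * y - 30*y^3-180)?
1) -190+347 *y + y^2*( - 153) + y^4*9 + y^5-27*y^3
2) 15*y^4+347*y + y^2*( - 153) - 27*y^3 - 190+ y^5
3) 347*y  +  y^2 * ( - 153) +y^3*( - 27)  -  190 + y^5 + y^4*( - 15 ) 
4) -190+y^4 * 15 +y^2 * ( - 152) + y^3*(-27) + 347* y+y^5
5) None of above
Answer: 2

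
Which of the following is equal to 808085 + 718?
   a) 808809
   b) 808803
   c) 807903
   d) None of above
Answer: b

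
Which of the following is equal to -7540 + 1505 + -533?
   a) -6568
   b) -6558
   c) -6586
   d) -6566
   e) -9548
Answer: a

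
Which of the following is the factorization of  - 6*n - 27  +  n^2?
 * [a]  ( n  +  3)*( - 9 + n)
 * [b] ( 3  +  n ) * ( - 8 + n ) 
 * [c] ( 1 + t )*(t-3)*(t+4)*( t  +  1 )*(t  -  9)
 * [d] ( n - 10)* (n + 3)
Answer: a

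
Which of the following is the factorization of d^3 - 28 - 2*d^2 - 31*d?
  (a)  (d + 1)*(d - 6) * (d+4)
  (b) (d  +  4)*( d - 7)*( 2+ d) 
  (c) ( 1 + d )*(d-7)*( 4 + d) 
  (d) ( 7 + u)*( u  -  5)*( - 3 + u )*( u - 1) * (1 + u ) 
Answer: c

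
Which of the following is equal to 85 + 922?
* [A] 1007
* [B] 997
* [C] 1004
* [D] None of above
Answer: A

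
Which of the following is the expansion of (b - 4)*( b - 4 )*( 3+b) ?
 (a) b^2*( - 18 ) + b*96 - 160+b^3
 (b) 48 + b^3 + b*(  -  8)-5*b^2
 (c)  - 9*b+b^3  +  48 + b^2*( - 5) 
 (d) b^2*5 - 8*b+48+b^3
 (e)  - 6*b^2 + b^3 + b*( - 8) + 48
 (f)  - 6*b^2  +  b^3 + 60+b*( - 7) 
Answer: b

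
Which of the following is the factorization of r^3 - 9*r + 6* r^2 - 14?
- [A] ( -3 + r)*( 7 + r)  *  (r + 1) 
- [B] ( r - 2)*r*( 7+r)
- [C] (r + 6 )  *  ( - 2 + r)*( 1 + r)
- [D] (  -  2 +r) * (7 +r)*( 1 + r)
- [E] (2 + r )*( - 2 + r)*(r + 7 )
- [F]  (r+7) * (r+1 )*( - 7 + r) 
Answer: D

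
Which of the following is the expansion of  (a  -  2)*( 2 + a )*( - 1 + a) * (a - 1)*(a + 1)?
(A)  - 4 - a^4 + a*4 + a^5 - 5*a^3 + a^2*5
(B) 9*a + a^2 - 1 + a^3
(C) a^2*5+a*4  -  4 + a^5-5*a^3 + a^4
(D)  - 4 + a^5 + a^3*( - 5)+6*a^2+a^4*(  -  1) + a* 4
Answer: A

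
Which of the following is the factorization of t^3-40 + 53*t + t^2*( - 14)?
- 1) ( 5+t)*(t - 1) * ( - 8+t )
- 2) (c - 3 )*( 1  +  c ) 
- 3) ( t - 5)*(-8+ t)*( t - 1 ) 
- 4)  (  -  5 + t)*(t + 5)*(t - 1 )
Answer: 3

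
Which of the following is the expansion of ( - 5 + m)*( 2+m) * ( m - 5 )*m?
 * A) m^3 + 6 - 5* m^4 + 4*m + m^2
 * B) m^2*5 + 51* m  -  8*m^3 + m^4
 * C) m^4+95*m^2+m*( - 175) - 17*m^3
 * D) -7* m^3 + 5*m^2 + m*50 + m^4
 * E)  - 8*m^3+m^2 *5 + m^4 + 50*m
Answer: E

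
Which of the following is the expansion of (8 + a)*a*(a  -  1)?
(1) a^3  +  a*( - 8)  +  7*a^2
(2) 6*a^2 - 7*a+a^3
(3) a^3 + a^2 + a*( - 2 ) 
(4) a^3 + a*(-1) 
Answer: 1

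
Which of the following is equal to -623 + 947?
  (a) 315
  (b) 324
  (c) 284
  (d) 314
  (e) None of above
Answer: b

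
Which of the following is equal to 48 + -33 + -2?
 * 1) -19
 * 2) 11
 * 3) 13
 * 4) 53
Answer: 3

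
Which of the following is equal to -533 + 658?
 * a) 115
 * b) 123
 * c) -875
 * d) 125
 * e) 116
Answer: d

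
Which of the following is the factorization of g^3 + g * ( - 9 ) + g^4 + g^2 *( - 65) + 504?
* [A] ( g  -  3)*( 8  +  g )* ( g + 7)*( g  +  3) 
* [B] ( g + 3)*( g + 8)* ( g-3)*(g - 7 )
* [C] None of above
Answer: B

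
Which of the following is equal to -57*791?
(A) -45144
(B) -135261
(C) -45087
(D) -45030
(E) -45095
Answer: C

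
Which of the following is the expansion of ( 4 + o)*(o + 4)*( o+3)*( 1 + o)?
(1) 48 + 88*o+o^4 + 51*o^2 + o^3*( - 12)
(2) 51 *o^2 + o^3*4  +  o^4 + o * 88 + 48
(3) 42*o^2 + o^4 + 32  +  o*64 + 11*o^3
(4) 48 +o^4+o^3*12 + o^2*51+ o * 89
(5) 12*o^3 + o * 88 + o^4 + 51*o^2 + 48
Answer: 5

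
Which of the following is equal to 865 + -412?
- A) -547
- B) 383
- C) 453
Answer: C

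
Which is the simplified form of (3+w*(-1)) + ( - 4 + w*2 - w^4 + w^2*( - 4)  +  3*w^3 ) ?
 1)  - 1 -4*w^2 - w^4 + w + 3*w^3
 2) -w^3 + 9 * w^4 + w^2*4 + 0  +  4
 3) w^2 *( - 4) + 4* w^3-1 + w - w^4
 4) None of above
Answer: 1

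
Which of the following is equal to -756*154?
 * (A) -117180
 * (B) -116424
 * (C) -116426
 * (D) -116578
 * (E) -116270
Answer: B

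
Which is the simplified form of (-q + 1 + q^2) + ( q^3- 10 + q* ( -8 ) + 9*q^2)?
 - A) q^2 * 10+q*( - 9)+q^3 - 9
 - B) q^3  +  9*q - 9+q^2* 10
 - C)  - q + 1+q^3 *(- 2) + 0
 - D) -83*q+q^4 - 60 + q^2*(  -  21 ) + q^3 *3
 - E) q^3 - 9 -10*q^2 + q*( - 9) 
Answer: A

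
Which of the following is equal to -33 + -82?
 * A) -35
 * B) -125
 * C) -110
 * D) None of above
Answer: D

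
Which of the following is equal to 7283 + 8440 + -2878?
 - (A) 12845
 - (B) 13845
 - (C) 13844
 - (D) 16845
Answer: A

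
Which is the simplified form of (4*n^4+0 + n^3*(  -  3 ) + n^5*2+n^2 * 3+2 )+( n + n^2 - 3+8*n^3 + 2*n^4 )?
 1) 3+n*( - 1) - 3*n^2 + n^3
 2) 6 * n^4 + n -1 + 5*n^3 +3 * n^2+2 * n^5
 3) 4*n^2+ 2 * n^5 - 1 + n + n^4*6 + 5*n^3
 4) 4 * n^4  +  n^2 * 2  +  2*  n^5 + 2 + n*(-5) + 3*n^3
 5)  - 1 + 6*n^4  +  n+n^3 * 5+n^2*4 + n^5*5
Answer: 3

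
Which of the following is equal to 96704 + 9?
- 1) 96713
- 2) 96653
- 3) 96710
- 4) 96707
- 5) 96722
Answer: 1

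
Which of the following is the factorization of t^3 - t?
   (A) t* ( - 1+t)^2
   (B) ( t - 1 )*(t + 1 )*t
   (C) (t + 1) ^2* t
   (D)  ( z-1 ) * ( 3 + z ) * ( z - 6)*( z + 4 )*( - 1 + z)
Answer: B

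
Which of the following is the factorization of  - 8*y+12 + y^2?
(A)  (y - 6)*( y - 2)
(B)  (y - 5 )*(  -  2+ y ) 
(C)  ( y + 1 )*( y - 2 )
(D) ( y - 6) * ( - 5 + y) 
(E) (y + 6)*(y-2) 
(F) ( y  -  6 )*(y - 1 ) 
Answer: A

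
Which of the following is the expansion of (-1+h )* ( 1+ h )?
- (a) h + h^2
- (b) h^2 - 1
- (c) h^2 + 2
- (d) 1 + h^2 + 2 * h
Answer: b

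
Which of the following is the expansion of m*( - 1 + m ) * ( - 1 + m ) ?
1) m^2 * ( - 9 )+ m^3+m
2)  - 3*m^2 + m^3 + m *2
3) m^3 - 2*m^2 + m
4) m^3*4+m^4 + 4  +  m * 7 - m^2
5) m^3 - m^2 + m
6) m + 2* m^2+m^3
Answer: 3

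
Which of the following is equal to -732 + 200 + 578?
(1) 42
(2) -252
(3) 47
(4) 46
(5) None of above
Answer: 4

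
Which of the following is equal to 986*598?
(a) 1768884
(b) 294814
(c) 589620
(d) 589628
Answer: d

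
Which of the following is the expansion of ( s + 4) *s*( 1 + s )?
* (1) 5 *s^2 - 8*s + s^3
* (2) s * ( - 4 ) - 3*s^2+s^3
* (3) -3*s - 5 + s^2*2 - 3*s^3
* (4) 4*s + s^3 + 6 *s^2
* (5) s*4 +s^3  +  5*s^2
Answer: 5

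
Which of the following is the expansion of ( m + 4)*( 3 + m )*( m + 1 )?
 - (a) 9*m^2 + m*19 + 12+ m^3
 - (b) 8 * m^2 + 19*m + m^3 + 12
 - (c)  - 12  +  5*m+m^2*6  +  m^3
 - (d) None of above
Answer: b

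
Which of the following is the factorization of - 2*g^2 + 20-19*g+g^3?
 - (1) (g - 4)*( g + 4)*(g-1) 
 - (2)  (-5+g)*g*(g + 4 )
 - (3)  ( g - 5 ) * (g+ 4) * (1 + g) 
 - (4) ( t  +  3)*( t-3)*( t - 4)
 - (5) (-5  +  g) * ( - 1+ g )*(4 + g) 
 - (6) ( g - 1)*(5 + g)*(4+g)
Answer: 5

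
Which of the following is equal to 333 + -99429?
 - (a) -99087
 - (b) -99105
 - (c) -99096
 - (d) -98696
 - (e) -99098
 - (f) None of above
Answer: c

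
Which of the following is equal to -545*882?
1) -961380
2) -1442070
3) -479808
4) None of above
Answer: 4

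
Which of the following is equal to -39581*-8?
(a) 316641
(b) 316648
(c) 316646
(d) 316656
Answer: b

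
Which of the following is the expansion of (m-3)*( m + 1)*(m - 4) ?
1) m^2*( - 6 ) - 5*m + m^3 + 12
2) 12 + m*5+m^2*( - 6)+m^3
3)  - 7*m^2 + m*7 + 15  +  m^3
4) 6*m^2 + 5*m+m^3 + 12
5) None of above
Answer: 2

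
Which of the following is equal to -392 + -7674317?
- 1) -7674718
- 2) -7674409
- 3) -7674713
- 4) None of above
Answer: 4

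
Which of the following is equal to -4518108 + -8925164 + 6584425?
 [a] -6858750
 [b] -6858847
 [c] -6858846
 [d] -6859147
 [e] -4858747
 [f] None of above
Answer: b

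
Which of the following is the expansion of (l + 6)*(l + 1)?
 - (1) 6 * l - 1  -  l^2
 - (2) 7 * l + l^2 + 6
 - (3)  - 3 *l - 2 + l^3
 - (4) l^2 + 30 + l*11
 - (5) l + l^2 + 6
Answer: 2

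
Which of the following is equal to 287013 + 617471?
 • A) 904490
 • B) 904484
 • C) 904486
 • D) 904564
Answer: B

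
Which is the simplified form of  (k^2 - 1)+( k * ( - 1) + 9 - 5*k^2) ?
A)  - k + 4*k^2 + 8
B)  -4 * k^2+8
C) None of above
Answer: C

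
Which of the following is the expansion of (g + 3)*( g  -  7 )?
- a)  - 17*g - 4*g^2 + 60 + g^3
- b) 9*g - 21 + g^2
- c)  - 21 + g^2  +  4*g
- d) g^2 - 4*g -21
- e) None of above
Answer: d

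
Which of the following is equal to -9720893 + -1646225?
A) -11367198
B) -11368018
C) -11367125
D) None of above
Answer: D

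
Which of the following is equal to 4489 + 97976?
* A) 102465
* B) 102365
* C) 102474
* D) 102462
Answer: A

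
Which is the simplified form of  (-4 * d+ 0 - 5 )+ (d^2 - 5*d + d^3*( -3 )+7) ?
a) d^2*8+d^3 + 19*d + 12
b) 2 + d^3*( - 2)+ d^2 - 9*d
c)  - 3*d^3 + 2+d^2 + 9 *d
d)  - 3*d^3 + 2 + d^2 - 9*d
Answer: d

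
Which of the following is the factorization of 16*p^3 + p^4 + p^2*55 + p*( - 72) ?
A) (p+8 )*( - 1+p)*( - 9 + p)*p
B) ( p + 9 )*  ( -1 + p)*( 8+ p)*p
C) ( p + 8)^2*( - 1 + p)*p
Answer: B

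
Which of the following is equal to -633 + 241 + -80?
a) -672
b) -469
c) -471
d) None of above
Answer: d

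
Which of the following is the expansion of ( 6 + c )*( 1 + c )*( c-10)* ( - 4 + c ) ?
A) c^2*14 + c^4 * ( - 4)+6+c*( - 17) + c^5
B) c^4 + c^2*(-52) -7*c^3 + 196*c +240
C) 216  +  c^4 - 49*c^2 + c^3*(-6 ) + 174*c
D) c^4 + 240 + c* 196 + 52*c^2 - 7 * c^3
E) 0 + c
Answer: B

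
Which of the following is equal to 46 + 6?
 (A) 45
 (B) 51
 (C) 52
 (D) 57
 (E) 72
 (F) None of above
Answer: C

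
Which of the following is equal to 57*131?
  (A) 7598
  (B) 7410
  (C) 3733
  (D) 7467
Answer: D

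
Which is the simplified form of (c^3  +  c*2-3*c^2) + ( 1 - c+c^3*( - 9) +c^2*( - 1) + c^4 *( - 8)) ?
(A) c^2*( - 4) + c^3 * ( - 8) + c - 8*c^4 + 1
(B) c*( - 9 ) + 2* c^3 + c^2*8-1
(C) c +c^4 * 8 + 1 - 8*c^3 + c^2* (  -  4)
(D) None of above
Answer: A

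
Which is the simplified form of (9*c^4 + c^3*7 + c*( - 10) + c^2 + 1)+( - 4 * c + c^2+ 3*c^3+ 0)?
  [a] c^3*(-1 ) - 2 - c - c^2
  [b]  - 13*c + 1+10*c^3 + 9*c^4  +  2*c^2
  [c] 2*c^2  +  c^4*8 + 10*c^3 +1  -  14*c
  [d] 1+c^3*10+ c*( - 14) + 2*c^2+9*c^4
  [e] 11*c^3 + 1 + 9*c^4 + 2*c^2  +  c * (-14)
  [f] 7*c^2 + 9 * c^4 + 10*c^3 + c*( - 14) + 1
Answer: d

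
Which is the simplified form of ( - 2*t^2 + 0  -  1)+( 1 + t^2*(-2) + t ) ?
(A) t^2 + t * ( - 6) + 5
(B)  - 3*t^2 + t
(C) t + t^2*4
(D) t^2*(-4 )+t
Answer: D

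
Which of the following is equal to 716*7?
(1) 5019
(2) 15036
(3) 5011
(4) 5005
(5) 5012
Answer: 5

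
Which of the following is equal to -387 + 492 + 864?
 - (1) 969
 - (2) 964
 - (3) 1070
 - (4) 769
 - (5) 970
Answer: 1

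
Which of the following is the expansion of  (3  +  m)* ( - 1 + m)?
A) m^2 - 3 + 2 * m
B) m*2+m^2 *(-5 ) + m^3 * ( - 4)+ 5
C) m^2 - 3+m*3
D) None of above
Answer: A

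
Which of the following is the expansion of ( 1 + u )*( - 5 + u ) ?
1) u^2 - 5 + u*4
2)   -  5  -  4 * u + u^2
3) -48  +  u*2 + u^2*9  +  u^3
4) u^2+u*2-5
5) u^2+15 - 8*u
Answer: 2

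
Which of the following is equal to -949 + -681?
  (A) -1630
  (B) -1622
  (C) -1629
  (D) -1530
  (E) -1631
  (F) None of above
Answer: A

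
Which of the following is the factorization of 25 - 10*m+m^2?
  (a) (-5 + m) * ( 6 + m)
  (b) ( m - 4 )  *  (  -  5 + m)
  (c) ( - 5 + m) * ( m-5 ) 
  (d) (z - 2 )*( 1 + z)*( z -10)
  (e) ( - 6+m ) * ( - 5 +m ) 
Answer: c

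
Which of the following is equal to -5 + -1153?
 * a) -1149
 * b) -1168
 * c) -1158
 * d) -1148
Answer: c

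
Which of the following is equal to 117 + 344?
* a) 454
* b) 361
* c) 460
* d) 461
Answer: d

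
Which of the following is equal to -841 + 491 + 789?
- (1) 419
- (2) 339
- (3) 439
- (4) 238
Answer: 3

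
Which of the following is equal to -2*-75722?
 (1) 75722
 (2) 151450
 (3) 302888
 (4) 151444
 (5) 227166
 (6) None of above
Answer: 4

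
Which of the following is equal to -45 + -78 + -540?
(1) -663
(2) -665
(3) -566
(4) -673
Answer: 1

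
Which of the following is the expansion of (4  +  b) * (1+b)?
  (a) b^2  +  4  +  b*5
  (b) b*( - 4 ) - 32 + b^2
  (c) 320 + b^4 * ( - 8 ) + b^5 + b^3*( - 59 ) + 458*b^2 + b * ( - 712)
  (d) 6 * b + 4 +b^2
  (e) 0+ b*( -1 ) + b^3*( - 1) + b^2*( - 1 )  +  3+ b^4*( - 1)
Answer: a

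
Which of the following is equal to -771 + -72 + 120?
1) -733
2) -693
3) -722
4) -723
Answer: 4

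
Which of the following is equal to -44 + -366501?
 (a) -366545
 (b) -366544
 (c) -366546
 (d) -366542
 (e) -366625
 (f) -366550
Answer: a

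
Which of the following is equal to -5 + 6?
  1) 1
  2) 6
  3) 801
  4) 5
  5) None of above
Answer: 1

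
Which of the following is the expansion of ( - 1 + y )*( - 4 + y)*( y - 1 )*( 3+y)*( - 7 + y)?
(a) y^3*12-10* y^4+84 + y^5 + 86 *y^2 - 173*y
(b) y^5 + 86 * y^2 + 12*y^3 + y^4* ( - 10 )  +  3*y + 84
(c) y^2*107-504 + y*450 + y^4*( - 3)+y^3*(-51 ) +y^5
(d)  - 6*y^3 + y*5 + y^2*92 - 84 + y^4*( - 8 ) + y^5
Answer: a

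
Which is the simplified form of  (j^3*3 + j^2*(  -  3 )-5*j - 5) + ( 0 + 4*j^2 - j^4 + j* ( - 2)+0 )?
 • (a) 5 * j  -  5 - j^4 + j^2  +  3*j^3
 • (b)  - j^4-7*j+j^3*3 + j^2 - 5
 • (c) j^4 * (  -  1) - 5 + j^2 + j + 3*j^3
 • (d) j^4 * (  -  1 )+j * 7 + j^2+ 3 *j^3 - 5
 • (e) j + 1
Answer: b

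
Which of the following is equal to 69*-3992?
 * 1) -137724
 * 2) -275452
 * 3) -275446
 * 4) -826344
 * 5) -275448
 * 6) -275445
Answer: 5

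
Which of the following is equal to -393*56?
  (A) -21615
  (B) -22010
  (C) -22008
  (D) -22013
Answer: C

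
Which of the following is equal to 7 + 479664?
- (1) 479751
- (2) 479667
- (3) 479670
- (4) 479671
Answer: 4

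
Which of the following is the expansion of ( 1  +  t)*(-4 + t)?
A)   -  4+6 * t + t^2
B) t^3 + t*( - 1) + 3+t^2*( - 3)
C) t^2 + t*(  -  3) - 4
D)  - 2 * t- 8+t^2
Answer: C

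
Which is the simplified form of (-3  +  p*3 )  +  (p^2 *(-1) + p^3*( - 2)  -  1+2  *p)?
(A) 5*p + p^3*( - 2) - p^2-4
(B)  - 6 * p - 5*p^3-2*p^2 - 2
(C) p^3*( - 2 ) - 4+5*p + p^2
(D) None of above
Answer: A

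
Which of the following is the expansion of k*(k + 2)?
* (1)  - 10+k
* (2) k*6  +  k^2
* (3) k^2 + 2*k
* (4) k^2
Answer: 3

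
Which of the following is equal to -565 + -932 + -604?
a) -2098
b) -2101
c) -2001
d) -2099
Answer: b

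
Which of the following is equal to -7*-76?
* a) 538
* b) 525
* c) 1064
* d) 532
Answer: d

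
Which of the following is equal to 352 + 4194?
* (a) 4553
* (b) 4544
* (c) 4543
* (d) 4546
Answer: d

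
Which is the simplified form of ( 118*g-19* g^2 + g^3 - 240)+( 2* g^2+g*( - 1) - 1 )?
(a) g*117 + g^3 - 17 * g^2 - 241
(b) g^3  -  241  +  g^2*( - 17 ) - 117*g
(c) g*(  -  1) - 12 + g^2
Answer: a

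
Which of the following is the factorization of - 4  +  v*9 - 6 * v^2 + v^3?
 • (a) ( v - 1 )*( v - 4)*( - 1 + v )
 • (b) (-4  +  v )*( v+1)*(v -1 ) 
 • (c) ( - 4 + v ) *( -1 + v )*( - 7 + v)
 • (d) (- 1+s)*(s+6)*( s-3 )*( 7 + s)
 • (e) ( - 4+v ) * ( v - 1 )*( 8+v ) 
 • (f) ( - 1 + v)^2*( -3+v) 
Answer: a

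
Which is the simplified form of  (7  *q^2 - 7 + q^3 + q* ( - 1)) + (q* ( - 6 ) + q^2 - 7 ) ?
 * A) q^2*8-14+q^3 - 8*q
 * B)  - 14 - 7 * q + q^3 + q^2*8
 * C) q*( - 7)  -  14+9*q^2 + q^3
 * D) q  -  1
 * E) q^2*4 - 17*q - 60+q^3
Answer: B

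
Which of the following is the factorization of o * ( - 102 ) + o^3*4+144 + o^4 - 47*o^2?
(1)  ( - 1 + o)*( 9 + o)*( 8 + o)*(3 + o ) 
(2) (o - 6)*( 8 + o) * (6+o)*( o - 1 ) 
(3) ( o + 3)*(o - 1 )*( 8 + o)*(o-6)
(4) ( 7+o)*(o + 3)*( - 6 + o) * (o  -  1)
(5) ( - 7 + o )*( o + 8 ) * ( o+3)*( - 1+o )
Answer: 3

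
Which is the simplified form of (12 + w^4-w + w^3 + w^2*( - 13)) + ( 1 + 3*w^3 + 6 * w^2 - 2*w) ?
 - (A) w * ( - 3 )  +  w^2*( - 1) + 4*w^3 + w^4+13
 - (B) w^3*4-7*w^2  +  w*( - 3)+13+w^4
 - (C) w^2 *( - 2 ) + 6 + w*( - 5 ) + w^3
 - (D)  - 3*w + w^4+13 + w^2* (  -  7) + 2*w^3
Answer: B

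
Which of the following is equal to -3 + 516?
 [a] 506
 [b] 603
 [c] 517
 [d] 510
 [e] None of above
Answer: e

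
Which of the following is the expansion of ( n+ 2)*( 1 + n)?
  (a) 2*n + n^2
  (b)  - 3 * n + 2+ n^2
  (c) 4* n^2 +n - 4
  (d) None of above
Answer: d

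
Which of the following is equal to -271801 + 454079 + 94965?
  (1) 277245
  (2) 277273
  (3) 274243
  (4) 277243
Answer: 4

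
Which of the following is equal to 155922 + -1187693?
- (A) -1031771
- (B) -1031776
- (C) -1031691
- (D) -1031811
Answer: A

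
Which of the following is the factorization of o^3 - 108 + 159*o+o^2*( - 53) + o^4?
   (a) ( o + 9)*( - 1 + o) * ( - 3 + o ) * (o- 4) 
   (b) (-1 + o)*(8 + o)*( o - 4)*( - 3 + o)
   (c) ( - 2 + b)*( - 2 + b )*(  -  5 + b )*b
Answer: a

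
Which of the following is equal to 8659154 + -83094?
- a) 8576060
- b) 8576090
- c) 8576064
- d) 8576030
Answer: a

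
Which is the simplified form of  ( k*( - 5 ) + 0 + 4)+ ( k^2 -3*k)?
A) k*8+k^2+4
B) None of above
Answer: B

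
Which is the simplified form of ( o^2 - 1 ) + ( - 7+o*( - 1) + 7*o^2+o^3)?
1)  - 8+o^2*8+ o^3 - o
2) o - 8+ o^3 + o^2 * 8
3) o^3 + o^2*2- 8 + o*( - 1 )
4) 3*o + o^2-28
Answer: 1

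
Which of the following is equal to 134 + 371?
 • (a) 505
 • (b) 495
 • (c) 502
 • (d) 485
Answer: a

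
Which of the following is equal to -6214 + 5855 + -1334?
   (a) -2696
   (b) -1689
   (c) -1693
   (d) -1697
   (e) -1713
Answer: c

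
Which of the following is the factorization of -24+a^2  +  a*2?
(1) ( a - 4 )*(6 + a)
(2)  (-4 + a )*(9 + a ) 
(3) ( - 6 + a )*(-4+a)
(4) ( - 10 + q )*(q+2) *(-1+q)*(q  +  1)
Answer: 1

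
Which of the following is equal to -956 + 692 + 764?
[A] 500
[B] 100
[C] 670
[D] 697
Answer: A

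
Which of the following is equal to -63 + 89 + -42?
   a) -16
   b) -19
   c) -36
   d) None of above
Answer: a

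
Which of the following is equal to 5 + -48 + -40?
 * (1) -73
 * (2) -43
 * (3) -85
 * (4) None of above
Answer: 4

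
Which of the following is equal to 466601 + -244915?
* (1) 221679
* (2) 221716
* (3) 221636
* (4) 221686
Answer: 4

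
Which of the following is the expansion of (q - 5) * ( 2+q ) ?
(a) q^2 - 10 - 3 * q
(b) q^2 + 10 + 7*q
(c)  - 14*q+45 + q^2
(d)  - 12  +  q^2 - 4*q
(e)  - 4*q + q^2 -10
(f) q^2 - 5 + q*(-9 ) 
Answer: a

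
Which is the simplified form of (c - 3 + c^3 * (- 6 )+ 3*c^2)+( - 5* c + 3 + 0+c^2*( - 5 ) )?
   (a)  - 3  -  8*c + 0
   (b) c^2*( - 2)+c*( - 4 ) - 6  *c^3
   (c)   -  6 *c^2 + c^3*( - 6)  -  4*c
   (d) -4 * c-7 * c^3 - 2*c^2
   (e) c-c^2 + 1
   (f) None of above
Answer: b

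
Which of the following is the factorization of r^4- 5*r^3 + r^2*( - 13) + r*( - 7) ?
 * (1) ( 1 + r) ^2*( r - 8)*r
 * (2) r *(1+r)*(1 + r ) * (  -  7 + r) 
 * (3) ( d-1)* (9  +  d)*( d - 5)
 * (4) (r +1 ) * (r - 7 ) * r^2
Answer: 2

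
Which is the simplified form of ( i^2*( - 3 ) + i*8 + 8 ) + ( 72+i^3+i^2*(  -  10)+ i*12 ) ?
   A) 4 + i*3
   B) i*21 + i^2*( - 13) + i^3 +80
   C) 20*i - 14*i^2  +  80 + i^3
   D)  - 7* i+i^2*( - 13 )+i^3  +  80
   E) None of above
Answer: E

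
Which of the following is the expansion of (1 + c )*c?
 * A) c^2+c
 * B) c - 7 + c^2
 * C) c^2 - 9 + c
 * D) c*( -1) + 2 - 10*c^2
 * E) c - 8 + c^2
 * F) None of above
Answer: A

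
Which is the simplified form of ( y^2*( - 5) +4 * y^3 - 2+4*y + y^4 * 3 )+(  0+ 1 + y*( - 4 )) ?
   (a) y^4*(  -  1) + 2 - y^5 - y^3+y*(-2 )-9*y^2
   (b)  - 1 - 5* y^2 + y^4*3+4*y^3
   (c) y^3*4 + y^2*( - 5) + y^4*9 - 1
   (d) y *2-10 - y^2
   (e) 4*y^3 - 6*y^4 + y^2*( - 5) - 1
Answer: b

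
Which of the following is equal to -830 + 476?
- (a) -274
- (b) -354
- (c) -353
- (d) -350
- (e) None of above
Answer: b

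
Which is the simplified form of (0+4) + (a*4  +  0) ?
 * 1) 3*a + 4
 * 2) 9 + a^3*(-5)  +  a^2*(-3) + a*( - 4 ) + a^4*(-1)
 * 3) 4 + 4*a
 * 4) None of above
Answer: 3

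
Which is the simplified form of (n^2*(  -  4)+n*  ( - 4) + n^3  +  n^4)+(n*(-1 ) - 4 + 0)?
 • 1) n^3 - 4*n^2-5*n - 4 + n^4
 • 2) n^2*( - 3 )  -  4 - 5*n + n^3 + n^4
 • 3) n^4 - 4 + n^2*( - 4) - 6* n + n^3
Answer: 1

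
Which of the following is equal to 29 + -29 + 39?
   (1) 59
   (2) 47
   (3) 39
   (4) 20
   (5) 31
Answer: 3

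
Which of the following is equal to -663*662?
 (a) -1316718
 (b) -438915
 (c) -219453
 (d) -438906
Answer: d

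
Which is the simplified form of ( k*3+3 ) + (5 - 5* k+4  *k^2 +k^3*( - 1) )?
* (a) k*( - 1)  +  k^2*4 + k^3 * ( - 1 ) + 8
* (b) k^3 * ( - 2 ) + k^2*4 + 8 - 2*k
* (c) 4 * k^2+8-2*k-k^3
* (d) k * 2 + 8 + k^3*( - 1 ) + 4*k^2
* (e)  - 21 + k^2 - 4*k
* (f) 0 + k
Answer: c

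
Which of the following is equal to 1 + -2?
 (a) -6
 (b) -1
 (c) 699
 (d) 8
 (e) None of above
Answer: b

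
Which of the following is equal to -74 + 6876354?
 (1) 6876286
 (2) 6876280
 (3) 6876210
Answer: 2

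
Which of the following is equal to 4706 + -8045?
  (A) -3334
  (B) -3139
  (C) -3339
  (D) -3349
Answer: C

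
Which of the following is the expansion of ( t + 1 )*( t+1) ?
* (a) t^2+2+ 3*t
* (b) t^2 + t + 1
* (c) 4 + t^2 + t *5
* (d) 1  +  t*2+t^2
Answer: d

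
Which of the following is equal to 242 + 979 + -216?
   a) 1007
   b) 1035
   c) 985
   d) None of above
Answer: d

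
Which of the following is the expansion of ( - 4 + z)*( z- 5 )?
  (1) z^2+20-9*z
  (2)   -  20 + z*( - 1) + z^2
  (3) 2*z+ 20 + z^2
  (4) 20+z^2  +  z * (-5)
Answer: 1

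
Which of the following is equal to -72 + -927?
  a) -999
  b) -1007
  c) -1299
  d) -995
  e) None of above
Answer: a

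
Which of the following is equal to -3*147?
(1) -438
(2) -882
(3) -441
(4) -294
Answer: 3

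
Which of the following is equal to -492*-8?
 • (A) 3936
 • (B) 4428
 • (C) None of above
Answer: A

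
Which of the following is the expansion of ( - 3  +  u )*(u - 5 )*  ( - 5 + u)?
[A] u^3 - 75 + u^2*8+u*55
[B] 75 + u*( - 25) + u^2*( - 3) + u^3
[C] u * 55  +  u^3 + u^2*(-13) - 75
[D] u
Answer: C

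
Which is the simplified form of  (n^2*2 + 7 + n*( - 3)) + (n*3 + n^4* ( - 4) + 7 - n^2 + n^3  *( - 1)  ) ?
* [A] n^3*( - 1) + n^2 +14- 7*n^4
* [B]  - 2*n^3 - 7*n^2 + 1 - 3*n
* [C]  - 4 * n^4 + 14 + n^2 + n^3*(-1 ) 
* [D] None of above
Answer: C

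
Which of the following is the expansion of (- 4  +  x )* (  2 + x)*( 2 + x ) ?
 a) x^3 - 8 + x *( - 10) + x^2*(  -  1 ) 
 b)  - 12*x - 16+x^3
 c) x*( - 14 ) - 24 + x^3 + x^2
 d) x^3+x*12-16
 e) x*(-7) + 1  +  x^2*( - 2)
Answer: b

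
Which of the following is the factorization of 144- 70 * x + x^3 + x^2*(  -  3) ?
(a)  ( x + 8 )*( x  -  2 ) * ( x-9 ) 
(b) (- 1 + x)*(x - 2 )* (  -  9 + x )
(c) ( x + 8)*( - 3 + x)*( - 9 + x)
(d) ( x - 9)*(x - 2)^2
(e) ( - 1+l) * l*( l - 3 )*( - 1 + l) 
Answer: a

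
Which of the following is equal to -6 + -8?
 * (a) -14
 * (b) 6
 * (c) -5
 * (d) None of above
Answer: a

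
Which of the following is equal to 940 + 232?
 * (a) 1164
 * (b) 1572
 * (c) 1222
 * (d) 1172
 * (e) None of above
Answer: d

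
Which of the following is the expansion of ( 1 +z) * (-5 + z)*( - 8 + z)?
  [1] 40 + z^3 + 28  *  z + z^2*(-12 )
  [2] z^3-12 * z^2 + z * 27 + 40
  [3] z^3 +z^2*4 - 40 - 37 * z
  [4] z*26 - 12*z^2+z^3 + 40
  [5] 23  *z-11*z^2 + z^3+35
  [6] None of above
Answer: 2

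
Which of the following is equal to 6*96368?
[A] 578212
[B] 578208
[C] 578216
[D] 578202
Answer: B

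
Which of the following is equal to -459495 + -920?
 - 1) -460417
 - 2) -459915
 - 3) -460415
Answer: 3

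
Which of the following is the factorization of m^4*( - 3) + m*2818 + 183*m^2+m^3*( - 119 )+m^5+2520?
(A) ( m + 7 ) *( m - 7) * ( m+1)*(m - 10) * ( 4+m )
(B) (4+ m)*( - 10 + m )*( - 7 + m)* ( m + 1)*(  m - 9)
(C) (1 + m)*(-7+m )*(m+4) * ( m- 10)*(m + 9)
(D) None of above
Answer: C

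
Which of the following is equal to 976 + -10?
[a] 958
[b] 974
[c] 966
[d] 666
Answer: c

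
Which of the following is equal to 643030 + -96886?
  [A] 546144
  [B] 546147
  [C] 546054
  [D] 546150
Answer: A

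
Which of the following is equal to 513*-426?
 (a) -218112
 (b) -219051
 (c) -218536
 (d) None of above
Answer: d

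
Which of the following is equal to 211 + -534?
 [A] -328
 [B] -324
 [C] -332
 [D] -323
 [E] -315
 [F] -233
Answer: D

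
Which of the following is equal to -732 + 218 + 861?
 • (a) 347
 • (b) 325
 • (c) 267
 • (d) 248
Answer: a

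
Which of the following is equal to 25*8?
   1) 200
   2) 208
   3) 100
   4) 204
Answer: 1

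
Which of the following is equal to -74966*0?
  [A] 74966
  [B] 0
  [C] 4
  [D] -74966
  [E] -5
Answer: B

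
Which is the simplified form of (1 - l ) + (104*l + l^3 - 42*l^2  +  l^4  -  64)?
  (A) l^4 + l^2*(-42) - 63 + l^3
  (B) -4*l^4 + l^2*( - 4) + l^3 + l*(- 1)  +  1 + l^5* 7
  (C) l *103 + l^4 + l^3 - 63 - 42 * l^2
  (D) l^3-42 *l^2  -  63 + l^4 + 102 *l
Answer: C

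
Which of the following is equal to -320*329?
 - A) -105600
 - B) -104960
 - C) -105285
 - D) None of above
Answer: D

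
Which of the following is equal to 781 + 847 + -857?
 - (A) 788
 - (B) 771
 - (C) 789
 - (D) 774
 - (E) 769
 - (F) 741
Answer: B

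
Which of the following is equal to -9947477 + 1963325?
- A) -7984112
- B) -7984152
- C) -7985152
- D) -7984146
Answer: B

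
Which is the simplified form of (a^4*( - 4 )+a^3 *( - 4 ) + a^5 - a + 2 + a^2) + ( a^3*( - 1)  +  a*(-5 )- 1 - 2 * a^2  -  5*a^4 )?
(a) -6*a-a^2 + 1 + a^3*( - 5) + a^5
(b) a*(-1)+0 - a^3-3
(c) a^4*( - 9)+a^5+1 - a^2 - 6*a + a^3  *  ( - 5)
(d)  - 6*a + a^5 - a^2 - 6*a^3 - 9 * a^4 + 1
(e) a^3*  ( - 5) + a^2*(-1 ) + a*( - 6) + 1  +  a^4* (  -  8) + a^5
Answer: c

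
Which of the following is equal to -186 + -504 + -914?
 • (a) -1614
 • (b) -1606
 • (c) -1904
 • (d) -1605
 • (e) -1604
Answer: e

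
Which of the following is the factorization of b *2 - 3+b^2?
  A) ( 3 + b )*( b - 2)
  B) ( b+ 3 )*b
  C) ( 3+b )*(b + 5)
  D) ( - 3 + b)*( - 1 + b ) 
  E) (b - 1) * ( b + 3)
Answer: E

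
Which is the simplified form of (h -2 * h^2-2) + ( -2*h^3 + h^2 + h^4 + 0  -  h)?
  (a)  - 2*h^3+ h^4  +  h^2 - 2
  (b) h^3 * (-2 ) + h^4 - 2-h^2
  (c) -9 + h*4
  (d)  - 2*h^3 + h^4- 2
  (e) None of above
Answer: b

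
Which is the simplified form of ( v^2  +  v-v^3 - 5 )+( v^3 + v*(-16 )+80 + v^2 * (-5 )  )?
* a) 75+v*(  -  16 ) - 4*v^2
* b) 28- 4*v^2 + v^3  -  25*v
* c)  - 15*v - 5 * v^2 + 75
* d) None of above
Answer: d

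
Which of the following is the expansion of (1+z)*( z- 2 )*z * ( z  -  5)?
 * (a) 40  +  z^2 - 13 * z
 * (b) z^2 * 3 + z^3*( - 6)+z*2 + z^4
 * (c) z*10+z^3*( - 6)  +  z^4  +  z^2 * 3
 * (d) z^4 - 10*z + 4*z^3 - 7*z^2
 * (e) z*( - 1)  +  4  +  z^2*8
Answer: c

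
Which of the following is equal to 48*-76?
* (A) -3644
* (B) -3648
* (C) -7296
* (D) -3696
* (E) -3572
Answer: B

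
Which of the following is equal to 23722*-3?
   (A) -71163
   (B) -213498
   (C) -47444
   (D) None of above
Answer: D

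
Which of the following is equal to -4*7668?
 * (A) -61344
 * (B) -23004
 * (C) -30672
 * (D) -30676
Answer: C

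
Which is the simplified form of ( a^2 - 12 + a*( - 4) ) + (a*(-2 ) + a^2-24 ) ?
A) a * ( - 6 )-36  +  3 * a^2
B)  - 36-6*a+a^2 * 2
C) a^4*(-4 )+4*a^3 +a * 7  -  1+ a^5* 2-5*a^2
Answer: B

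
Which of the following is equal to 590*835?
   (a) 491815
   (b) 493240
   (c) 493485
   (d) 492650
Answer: d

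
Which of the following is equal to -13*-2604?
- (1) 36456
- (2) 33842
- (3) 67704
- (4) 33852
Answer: 4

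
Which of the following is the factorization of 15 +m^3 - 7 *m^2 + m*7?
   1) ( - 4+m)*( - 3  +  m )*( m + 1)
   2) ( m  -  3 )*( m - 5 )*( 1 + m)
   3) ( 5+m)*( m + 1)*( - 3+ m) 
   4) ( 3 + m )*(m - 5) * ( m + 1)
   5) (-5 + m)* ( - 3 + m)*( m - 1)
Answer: 2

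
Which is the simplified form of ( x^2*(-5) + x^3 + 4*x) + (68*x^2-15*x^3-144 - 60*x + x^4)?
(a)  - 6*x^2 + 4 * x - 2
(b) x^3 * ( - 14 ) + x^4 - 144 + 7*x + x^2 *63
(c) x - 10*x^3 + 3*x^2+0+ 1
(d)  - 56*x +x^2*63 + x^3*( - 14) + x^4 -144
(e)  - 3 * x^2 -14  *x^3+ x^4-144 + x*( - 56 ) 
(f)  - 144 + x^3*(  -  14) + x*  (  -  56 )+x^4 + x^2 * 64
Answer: d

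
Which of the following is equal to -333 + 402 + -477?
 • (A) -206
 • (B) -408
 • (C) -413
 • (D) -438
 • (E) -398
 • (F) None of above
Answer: B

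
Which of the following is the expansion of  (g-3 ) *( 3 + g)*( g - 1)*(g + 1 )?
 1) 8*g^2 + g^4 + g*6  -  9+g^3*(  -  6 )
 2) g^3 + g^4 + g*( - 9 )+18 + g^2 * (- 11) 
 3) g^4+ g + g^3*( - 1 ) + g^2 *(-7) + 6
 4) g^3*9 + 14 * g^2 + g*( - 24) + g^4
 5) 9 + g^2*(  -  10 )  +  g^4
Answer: 5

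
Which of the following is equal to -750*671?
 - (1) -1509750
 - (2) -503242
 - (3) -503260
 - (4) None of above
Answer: 4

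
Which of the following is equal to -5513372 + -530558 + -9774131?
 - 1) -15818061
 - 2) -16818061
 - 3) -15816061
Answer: 1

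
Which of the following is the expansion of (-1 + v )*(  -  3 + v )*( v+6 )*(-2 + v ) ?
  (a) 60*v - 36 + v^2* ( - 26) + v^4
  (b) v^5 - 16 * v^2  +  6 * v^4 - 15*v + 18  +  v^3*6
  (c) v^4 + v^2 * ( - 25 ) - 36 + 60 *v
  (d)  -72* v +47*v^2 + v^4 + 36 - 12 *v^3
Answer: c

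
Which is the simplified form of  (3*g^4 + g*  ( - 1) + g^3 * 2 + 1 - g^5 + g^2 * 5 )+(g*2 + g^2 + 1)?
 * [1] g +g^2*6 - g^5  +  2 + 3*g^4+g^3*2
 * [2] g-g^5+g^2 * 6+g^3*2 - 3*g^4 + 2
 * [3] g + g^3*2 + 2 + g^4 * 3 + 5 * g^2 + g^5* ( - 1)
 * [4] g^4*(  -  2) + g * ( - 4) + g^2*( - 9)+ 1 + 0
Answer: 1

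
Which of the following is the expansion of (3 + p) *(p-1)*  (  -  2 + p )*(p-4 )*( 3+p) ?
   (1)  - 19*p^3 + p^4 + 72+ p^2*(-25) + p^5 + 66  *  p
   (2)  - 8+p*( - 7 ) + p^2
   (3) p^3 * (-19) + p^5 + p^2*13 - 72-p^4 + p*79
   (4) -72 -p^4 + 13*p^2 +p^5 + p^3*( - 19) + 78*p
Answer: 4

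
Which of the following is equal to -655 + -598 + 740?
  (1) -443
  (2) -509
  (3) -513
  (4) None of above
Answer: 3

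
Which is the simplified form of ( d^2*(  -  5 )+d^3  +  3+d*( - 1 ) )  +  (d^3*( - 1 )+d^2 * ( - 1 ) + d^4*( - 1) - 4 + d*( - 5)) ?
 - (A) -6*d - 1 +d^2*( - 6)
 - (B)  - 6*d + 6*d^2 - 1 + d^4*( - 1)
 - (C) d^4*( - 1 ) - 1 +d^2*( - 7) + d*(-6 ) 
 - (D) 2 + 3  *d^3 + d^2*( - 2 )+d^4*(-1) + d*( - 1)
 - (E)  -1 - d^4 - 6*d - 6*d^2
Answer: E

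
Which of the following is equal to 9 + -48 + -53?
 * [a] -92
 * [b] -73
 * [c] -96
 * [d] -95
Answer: a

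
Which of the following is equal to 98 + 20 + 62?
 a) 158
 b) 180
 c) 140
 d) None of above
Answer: b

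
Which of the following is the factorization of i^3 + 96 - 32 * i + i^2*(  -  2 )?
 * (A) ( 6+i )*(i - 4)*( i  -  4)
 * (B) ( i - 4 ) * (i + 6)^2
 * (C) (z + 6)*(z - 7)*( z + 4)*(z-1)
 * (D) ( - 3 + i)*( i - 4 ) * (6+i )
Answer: A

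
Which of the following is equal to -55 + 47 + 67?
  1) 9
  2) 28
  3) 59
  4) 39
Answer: 3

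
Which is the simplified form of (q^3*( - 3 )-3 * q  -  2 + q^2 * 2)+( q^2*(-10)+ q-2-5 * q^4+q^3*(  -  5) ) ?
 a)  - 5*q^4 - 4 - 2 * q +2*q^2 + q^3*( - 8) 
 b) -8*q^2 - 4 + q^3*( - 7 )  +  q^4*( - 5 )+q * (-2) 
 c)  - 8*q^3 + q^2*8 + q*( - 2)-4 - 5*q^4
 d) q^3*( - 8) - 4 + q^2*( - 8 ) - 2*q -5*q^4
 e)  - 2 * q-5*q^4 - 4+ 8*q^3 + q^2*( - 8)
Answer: d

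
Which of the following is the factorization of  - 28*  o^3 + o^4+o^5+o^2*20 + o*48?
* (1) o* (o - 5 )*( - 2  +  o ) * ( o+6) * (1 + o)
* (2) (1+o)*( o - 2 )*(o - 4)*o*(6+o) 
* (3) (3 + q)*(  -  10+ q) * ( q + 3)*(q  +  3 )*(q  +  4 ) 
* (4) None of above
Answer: 2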